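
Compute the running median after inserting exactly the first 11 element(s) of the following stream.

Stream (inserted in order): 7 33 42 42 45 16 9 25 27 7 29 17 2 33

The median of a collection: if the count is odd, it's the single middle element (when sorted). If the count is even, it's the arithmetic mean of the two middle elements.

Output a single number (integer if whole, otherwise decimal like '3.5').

Step 1: insert 7 -> lo=[7] (size 1, max 7) hi=[] (size 0) -> median=7
Step 2: insert 33 -> lo=[7] (size 1, max 7) hi=[33] (size 1, min 33) -> median=20
Step 3: insert 42 -> lo=[7, 33] (size 2, max 33) hi=[42] (size 1, min 42) -> median=33
Step 4: insert 42 -> lo=[7, 33] (size 2, max 33) hi=[42, 42] (size 2, min 42) -> median=37.5
Step 5: insert 45 -> lo=[7, 33, 42] (size 3, max 42) hi=[42, 45] (size 2, min 42) -> median=42
Step 6: insert 16 -> lo=[7, 16, 33] (size 3, max 33) hi=[42, 42, 45] (size 3, min 42) -> median=37.5
Step 7: insert 9 -> lo=[7, 9, 16, 33] (size 4, max 33) hi=[42, 42, 45] (size 3, min 42) -> median=33
Step 8: insert 25 -> lo=[7, 9, 16, 25] (size 4, max 25) hi=[33, 42, 42, 45] (size 4, min 33) -> median=29
Step 9: insert 27 -> lo=[7, 9, 16, 25, 27] (size 5, max 27) hi=[33, 42, 42, 45] (size 4, min 33) -> median=27
Step 10: insert 7 -> lo=[7, 7, 9, 16, 25] (size 5, max 25) hi=[27, 33, 42, 42, 45] (size 5, min 27) -> median=26
Step 11: insert 29 -> lo=[7, 7, 9, 16, 25, 27] (size 6, max 27) hi=[29, 33, 42, 42, 45] (size 5, min 29) -> median=27

Answer: 27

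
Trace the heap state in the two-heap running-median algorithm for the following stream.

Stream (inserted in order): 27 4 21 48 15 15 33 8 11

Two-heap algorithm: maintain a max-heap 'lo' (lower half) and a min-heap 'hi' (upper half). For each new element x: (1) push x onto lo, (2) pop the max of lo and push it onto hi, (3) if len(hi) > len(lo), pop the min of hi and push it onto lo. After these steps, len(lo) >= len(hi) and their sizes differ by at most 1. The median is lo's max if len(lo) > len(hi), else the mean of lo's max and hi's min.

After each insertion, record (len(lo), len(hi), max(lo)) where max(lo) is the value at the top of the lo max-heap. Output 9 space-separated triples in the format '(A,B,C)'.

Step 1: insert 27 -> lo=[27] hi=[] -> (len(lo)=1, len(hi)=0, max(lo)=27)
Step 2: insert 4 -> lo=[4] hi=[27] -> (len(lo)=1, len(hi)=1, max(lo)=4)
Step 3: insert 21 -> lo=[4, 21] hi=[27] -> (len(lo)=2, len(hi)=1, max(lo)=21)
Step 4: insert 48 -> lo=[4, 21] hi=[27, 48] -> (len(lo)=2, len(hi)=2, max(lo)=21)
Step 5: insert 15 -> lo=[4, 15, 21] hi=[27, 48] -> (len(lo)=3, len(hi)=2, max(lo)=21)
Step 6: insert 15 -> lo=[4, 15, 15] hi=[21, 27, 48] -> (len(lo)=3, len(hi)=3, max(lo)=15)
Step 7: insert 33 -> lo=[4, 15, 15, 21] hi=[27, 33, 48] -> (len(lo)=4, len(hi)=3, max(lo)=21)
Step 8: insert 8 -> lo=[4, 8, 15, 15] hi=[21, 27, 33, 48] -> (len(lo)=4, len(hi)=4, max(lo)=15)
Step 9: insert 11 -> lo=[4, 8, 11, 15, 15] hi=[21, 27, 33, 48] -> (len(lo)=5, len(hi)=4, max(lo)=15)

Answer: (1,0,27) (1,1,4) (2,1,21) (2,2,21) (3,2,21) (3,3,15) (4,3,21) (4,4,15) (5,4,15)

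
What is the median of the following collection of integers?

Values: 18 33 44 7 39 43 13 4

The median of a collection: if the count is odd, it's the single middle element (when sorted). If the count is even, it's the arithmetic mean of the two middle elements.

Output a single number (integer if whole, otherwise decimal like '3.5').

Answer: 25.5

Derivation:
Step 1: insert 18 -> lo=[18] (size 1, max 18) hi=[] (size 0) -> median=18
Step 2: insert 33 -> lo=[18] (size 1, max 18) hi=[33] (size 1, min 33) -> median=25.5
Step 3: insert 44 -> lo=[18, 33] (size 2, max 33) hi=[44] (size 1, min 44) -> median=33
Step 4: insert 7 -> lo=[7, 18] (size 2, max 18) hi=[33, 44] (size 2, min 33) -> median=25.5
Step 5: insert 39 -> lo=[7, 18, 33] (size 3, max 33) hi=[39, 44] (size 2, min 39) -> median=33
Step 6: insert 43 -> lo=[7, 18, 33] (size 3, max 33) hi=[39, 43, 44] (size 3, min 39) -> median=36
Step 7: insert 13 -> lo=[7, 13, 18, 33] (size 4, max 33) hi=[39, 43, 44] (size 3, min 39) -> median=33
Step 8: insert 4 -> lo=[4, 7, 13, 18] (size 4, max 18) hi=[33, 39, 43, 44] (size 4, min 33) -> median=25.5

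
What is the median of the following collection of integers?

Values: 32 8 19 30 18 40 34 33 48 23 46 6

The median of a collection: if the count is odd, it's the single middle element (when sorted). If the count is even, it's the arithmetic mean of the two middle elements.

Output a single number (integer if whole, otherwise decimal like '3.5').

Step 1: insert 32 -> lo=[32] (size 1, max 32) hi=[] (size 0) -> median=32
Step 2: insert 8 -> lo=[8] (size 1, max 8) hi=[32] (size 1, min 32) -> median=20
Step 3: insert 19 -> lo=[8, 19] (size 2, max 19) hi=[32] (size 1, min 32) -> median=19
Step 4: insert 30 -> lo=[8, 19] (size 2, max 19) hi=[30, 32] (size 2, min 30) -> median=24.5
Step 5: insert 18 -> lo=[8, 18, 19] (size 3, max 19) hi=[30, 32] (size 2, min 30) -> median=19
Step 6: insert 40 -> lo=[8, 18, 19] (size 3, max 19) hi=[30, 32, 40] (size 3, min 30) -> median=24.5
Step 7: insert 34 -> lo=[8, 18, 19, 30] (size 4, max 30) hi=[32, 34, 40] (size 3, min 32) -> median=30
Step 8: insert 33 -> lo=[8, 18, 19, 30] (size 4, max 30) hi=[32, 33, 34, 40] (size 4, min 32) -> median=31
Step 9: insert 48 -> lo=[8, 18, 19, 30, 32] (size 5, max 32) hi=[33, 34, 40, 48] (size 4, min 33) -> median=32
Step 10: insert 23 -> lo=[8, 18, 19, 23, 30] (size 5, max 30) hi=[32, 33, 34, 40, 48] (size 5, min 32) -> median=31
Step 11: insert 46 -> lo=[8, 18, 19, 23, 30, 32] (size 6, max 32) hi=[33, 34, 40, 46, 48] (size 5, min 33) -> median=32
Step 12: insert 6 -> lo=[6, 8, 18, 19, 23, 30] (size 6, max 30) hi=[32, 33, 34, 40, 46, 48] (size 6, min 32) -> median=31

Answer: 31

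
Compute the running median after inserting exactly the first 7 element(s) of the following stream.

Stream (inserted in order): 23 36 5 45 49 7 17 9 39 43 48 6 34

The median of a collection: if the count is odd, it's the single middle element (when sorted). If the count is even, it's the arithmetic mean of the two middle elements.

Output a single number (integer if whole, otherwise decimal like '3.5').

Step 1: insert 23 -> lo=[23] (size 1, max 23) hi=[] (size 0) -> median=23
Step 2: insert 36 -> lo=[23] (size 1, max 23) hi=[36] (size 1, min 36) -> median=29.5
Step 3: insert 5 -> lo=[5, 23] (size 2, max 23) hi=[36] (size 1, min 36) -> median=23
Step 4: insert 45 -> lo=[5, 23] (size 2, max 23) hi=[36, 45] (size 2, min 36) -> median=29.5
Step 5: insert 49 -> lo=[5, 23, 36] (size 3, max 36) hi=[45, 49] (size 2, min 45) -> median=36
Step 6: insert 7 -> lo=[5, 7, 23] (size 3, max 23) hi=[36, 45, 49] (size 3, min 36) -> median=29.5
Step 7: insert 17 -> lo=[5, 7, 17, 23] (size 4, max 23) hi=[36, 45, 49] (size 3, min 36) -> median=23

Answer: 23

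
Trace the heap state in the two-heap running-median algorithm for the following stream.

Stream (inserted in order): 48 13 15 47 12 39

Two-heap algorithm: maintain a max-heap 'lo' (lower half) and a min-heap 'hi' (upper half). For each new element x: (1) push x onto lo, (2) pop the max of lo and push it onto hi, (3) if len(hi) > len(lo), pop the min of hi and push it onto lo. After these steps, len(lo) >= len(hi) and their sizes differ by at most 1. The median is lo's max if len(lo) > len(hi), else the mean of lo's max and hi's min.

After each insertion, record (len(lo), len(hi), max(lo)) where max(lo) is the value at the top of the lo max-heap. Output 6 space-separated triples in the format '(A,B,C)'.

Answer: (1,0,48) (1,1,13) (2,1,15) (2,2,15) (3,2,15) (3,3,15)

Derivation:
Step 1: insert 48 -> lo=[48] hi=[] -> (len(lo)=1, len(hi)=0, max(lo)=48)
Step 2: insert 13 -> lo=[13] hi=[48] -> (len(lo)=1, len(hi)=1, max(lo)=13)
Step 3: insert 15 -> lo=[13, 15] hi=[48] -> (len(lo)=2, len(hi)=1, max(lo)=15)
Step 4: insert 47 -> lo=[13, 15] hi=[47, 48] -> (len(lo)=2, len(hi)=2, max(lo)=15)
Step 5: insert 12 -> lo=[12, 13, 15] hi=[47, 48] -> (len(lo)=3, len(hi)=2, max(lo)=15)
Step 6: insert 39 -> lo=[12, 13, 15] hi=[39, 47, 48] -> (len(lo)=3, len(hi)=3, max(lo)=15)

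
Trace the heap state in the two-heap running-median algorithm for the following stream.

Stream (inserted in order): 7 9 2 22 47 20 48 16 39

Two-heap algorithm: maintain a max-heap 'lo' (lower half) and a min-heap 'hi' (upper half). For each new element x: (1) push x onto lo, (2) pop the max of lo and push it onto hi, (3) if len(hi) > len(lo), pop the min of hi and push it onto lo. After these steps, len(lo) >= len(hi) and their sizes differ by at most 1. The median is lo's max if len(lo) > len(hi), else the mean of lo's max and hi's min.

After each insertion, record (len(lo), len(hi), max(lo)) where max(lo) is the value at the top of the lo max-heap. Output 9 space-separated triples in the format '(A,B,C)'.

Step 1: insert 7 -> lo=[7] hi=[] -> (len(lo)=1, len(hi)=0, max(lo)=7)
Step 2: insert 9 -> lo=[7] hi=[9] -> (len(lo)=1, len(hi)=1, max(lo)=7)
Step 3: insert 2 -> lo=[2, 7] hi=[9] -> (len(lo)=2, len(hi)=1, max(lo)=7)
Step 4: insert 22 -> lo=[2, 7] hi=[9, 22] -> (len(lo)=2, len(hi)=2, max(lo)=7)
Step 5: insert 47 -> lo=[2, 7, 9] hi=[22, 47] -> (len(lo)=3, len(hi)=2, max(lo)=9)
Step 6: insert 20 -> lo=[2, 7, 9] hi=[20, 22, 47] -> (len(lo)=3, len(hi)=3, max(lo)=9)
Step 7: insert 48 -> lo=[2, 7, 9, 20] hi=[22, 47, 48] -> (len(lo)=4, len(hi)=3, max(lo)=20)
Step 8: insert 16 -> lo=[2, 7, 9, 16] hi=[20, 22, 47, 48] -> (len(lo)=4, len(hi)=4, max(lo)=16)
Step 9: insert 39 -> lo=[2, 7, 9, 16, 20] hi=[22, 39, 47, 48] -> (len(lo)=5, len(hi)=4, max(lo)=20)

Answer: (1,0,7) (1,1,7) (2,1,7) (2,2,7) (3,2,9) (3,3,9) (4,3,20) (4,4,16) (5,4,20)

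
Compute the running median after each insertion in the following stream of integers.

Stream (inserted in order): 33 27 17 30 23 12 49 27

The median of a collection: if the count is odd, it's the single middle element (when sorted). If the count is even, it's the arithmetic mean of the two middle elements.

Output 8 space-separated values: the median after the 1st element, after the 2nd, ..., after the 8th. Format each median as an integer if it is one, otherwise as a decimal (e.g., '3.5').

Answer: 33 30 27 28.5 27 25 27 27

Derivation:
Step 1: insert 33 -> lo=[33] (size 1, max 33) hi=[] (size 0) -> median=33
Step 2: insert 27 -> lo=[27] (size 1, max 27) hi=[33] (size 1, min 33) -> median=30
Step 3: insert 17 -> lo=[17, 27] (size 2, max 27) hi=[33] (size 1, min 33) -> median=27
Step 4: insert 30 -> lo=[17, 27] (size 2, max 27) hi=[30, 33] (size 2, min 30) -> median=28.5
Step 5: insert 23 -> lo=[17, 23, 27] (size 3, max 27) hi=[30, 33] (size 2, min 30) -> median=27
Step 6: insert 12 -> lo=[12, 17, 23] (size 3, max 23) hi=[27, 30, 33] (size 3, min 27) -> median=25
Step 7: insert 49 -> lo=[12, 17, 23, 27] (size 4, max 27) hi=[30, 33, 49] (size 3, min 30) -> median=27
Step 8: insert 27 -> lo=[12, 17, 23, 27] (size 4, max 27) hi=[27, 30, 33, 49] (size 4, min 27) -> median=27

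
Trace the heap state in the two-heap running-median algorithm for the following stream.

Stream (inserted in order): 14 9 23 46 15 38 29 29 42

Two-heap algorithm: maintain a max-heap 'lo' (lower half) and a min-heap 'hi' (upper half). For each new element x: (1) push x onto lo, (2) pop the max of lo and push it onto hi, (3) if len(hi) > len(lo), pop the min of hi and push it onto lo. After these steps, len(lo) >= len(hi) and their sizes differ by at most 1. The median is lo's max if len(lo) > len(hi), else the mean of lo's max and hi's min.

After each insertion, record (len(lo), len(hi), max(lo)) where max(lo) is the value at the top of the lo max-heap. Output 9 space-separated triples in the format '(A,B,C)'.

Answer: (1,0,14) (1,1,9) (2,1,14) (2,2,14) (3,2,15) (3,3,15) (4,3,23) (4,4,23) (5,4,29)

Derivation:
Step 1: insert 14 -> lo=[14] hi=[] -> (len(lo)=1, len(hi)=0, max(lo)=14)
Step 2: insert 9 -> lo=[9] hi=[14] -> (len(lo)=1, len(hi)=1, max(lo)=9)
Step 3: insert 23 -> lo=[9, 14] hi=[23] -> (len(lo)=2, len(hi)=1, max(lo)=14)
Step 4: insert 46 -> lo=[9, 14] hi=[23, 46] -> (len(lo)=2, len(hi)=2, max(lo)=14)
Step 5: insert 15 -> lo=[9, 14, 15] hi=[23, 46] -> (len(lo)=3, len(hi)=2, max(lo)=15)
Step 6: insert 38 -> lo=[9, 14, 15] hi=[23, 38, 46] -> (len(lo)=3, len(hi)=3, max(lo)=15)
Step 7: insert 29 -> lo=[9, 14, 15, 23] hi=[29, 38, 46] -> (len(lo)=4, len(hi)=3, max(lo)=23)
Step 8: insert 29 -> lo=[9, 14, 15, 23] hi=[29, 29, 38, 46] -> (len(lo)=4, len(hi)=4, max(lo)=23)
Step 9: insert 42 -> lo=[9, 14, 15, 23, 29] hi=[29, 38, 42, 46] -> (len(lo)=5, len(hi)=4, max(lo)=29)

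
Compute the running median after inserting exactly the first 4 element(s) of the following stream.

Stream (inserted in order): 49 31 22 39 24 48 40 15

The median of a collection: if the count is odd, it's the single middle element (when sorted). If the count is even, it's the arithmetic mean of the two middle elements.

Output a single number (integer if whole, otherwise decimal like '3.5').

Answer: 35

Derivation:
Step 1: insert 49 -> lo=[49] (size 1, max 49) hi=[] (size 0) -> median=49
Step 2: insert 31 -> lo=[31] (size 1, max 31) hi=[49] (size 1, min 49) -> median=40
Step 3: insert 22 -> lo=[22, 31] (size 2, max 31) hi=[49] (size 1, min 49) -> median=31
Step 4: insert 39 -> lo=[22, 31] (size 2, max 31) hi=[39, 49] (size 2, min 39) -> median=35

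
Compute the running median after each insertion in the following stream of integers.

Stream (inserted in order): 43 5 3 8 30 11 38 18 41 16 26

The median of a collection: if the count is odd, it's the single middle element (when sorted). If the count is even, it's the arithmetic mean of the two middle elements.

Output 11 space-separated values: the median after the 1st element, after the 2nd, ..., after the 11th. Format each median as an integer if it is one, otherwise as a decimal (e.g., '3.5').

Answer: 43 24 5 6.5 8 9.5 11 14.5 18 17 18

Derivation:
Step 1: insert 43 -> lo=[43] (size 1, max 43) hi=[] (size 0) -> median=43
Step 2: insert 5 -> lo=[5] (size 1, max 5) hi=[43] (size 1, min 43) -> median=24
Step 3: insert 3 -> lo=[3, 5] (size 2, max 5) hi=[43] (size 1, min 43) -> median=5
Step 4: insert 8 -> lo=[3, 5] (size 2, max 5) hi=[8, 43] (size 2, min 8) -> median=6.5
Step 5: insert 30 -> lo=[3, 5, 8] (size 3, max 8) hi=[30, 43] (size 2, min 30) -> median=8
Step 6: insert 11 -> lo=[3, 5, 8] (size 3, max 8) hi=[11, 30, 43] (size 3, min 11) -> median=9.5
Step 7: insert 38 -> lo=[3, 5, 8, 11] (size 4, max 11) hi=[30, 38, 43] (size 3, min 30) -> median=11
Step 8: insert 18 -> lo=[3, 5, 8, 11] (size 4, max 11) hi=[18, 30, 38, 43] (size 4, min 18) -> median=14.5
Step 9: insert 41 -> lo=[3, 5, 8, 11, 18] (size 5, max 18) hi=[30, 38, 41, 43] (size 4, min 30) -> median=18
Step 10: insert 16 -> lo=[3, 5, 8, 11, 16] (size 5, max 16) hi=[18, 30, 38, 41, 43] (size 5, min 18) -> median=17
Step 11: insert 26 -> lo=[3, 5, 8, 11, 16, 18] (size 6, max 18) hi=[26, 30, 38, 41, 43] (size 5, min 26) -> median=18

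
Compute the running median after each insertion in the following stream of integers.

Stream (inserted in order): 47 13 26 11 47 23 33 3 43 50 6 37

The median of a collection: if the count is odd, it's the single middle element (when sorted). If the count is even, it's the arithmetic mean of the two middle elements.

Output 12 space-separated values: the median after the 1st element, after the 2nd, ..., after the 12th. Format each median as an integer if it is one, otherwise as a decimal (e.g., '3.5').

Step 1: insert 47 -> lo=[47] (size 1, max 47) hi=[] (size 0) -> median=47
Step 2: insert 13 -> lo=[13] (size 1, max 13) hi=[47] (size 1, min 47) -> median=30
Step 3: insert 26 -> lo=[13, 26] (size 2, max 26) hi=[47] (size 1, min 47) -> median=26
Step 4: insert 11 -> lo=[11, 13] (size 2, max 13) hi=[26, 47] (size 2, min 26) -> median=19.5
Step 5: insert 47 -> lo=[11, 13, 26] (size 3, max 26) hi=[47, 47] (size 2, min 47) -> median=26
Step 6: insert 23 -> lo=[11, 13, 23] (size 3, max 23) hi=[26, 47, 47] (size 3, min 26) -> median=24.5
Step 7: insert 33 -> lo=[11, 13, 23, 26] (size 4, max 26) hi=[33, 47, 47] (size 3, min 33) -> median=26
Step 8: insert 3 -> lo=[3, 11, 13, 23] (size 4, max 23) hi=[26, 33, 47, 47] (size 4, min 26) -> median=24.5
Step 9: insert 43 -> lo=[3, 11, 13, 23, 26] (size 5, max 26) hi=[33, 43, 47, 47] (size 4, min 33) -> median=26
Step 10: insert 50 -> lo=[3, 11, 13, 23, 26] (size 5, max 26) hi=[33, 43, 47, 47, 50] (size 5, min 33) -> median=29.5
Step 11: insert 6 -> lo=[3, 6, 11, 13, 23, 26] (size 6, max 26) hi=[33, 43, 47, 47, 50] (size 5, min 33) -> median=26
Step 12: insert 37 -> lo=[3, 6, 11, 13, 23, 26] (size 6, max 26) hi=[33, 37, 43, 47, 47, 50] (size 6, min 33) -> median=29.5

Answer: 47 30 26 19.5 26 24.5 26 24.5 26 29.5 26 29.5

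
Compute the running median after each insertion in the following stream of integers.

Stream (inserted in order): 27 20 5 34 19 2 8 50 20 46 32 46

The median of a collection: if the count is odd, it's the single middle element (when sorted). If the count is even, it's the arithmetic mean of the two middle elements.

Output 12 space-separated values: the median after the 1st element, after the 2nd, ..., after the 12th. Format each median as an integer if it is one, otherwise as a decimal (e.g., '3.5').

Step 1: insert 27 -> lo=[27] (size 1, max 27) hi=[] (size 0) -> median=27
Step 2: insert 20 -> lo=[20] (size 1, max 20) hi=[27] (size 1, min 27) -> median=23.5
Step 3: insert 5 -> lo=[5, 20] (size 2, max 20) hi=[27] (size 1, min 27) -> median=20
Step 4: insert 34 -> lo=[5, 20] (size 2, max 20) hi=[27, 34] (size 2, min 27) -> median=23.5
Step 5: insert 19 -> lo=[5, 19, 20] (size 3, max 20) hi=[27, 34] (size 2, min 27) -> median=20
Step 6: insert 2 -> lo=[2, 5, 19] (size 3, max 19) hi=[20, 27, 34] (size 3, min 20) -> median=19.5
Step 7: insert 8 -> lo=[2, 5, 8, 19] (size 4, max 19) hi=[20, 27, 34] (size 3, min 20) -> median=19
Step 8: insert 50 -> lo=[2, 5, 8, 19] (size 4, max 19) hi=[20, 27, 34, 50] (size 4, min 20) -> median=19.5
Step 9: insert 20 -> lo=[2, 5, 8, 19, 20] (size 5, max 20) hi=[20, 27, 34, 50] (size 4, min 20) -> median=20
Step 10: insert 46 -> lo=[2, 5, 8, 19, 20] (size 5, max 20) hi=[20, 27, 34, 46, 50] (size 5, min 20) -> median=20
Step 11: insert 32 -> lo=[2, 5, 8, 19, 20, 20] (size 6, max 20) hi=[27, 32, 34, 46, 50] (size 5, min 27) -> median=20
Step 12: insert 46 -> lo=[2, 5, 8, 19, 20, 20] (size 6, max 20) hi=[27, 32, 34, 46, 46, 50] (size 6, min 27) -> median=23.5

Answer: 27 23.5 20 23.5 20 19.5 19 19.5 20 20 20 23.5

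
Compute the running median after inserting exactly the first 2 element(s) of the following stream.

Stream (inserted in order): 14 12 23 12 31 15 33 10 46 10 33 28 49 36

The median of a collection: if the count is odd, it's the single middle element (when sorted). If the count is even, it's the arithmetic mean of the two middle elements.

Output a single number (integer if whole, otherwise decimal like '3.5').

Step 1: insert 14 -> lo=[14] (size 1, max 14) hi=[] (size 0) -> median=14
Step 2: insert 12 -> lo=[12] (size 1, max 12) hi=[14] (size 1, min 14) -> median=13

Answer: 13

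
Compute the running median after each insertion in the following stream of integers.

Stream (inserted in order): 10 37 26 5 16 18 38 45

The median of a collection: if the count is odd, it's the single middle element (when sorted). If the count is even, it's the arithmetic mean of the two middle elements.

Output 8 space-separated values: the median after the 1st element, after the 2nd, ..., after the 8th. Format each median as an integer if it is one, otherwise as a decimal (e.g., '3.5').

Answer: 10 23.5 26 18 16 17 18 22

Derivation:
Step 1: insert 10 -> lo=[10] (size 1, max 10) hi=[] (size 0) -> median=10
Step 2: insert 37 -> lo=[10] (size 1, max 10) hi=[37] (size 1, min 37) -> median=23.5
Step 3: insert 26 -> lo=[10, 26] (size 2, max 26) hi=[37] (size 1, min 37) -> median=26
Step 4: insert 5 -> lo=[5, 10] (size 2, max 10) hi=[26, 37] (size 2, min 26) -> median=18
Step 5: insert 16 -> lo=[5, 10, 16] (size 3, max 16) hi=[26, 37] (size 2, min 26) -> median=16
Step 6: insert 18 -> lo=[5, 10, 16] (size 3, max 16) hi=[18, 26, 37] (size 3, min 18) -> median=17
Step 7: insert 38 -> lo=[5, 10, 16, 18] (size 4, max 18) hi=[26, 37, 38] (size 3, min 26) -> median=18
Step 8: insert 45 -> lo=[5, 10, 16, 18] (size 4, max 18) hi=[26, 37, 38, 45] (size 4, min 26) -> median=22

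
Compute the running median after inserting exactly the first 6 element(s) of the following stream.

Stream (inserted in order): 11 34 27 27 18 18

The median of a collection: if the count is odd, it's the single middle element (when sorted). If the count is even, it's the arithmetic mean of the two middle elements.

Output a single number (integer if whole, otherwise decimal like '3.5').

Step 1: insert 11 -> lo=[11] (size 1, max 11) hi=[] (size 0) -> median=11
Step 2: insert 34 -> lo=[11] (size 1, max 11) hi=[34] (size 1, min 34) -> median=22.5
Step 3: insert 27 -> lo=[11, 27] (size 2, max 27) hi=[34] (size 1, min 34) -> median=27
Step 4: insert 27 -> lo=[11, 27] (size 2, max 27) hi=[27, 34] (size 2, min 27) -> median=27
Step 5: insert 18 -> lo=[11, 18, 27] (size 3, max 27) hi=[27, 34] (size 2, min 27) -> median=27
Step 6: insert 18 -> lo=[11, 18, 18] (size 3, max 18) hi=[27, 27, 34] (size 3, min 27) -> median=22.5

Answer: 22.5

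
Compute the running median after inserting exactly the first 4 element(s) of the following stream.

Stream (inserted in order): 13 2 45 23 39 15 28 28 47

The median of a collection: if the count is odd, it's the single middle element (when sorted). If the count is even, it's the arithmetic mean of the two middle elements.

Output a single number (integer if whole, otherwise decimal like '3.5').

Answer: 18

Derivation:
Step 1: insert 13 -> lo=[13] (size 1, max 13) hi=[] (size 0) -> median=13
Step 2: insert 2 -> lo=[2] (size 1, max 2) hi=[13] (size 1, min 13) -> median=7.5
Step 3: insert 45 -> lo=[2, 13] (size 2, max 13) hi=[45] (size 1, min 45) -> median=13
Step 4: insert 23 -> lo=[2, 13] (size 2, max 13) hi=[23, 45] (size 2, min 23) -> median=18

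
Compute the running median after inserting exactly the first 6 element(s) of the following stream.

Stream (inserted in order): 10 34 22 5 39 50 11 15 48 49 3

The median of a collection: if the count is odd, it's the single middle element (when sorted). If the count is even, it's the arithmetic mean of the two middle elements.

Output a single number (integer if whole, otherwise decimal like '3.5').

Step 1: insert 10 -> lo=[10] (size 1, max 10) hi=[] (size 0) -> median=10
Step 2: insert 34 -> lo=[10] (size 1, max 10) hi=[34] (size 1, min 34) -> median=22
Step 3: insert 22 -> lo=[10, 22] (size 2, max 22) hi=[34] (size 1, min 34) -> median=22
Step 4: insert 5 -> lo=[5, 10] (size 2, max 10) hi=[22, 34] (size 2, min 22) -> median=16
Step 5: insert 39 -> lo=[5, 10, 22] (size 3, max 22) hi=[34, 39] (size 2, min 34) -> median=22
Step 6: insert 50 -> lo=[5, 10, 22] (size 3, max 22) hi=[34, 39, 50] (size 3, min 34) -> median=28

Answer: 28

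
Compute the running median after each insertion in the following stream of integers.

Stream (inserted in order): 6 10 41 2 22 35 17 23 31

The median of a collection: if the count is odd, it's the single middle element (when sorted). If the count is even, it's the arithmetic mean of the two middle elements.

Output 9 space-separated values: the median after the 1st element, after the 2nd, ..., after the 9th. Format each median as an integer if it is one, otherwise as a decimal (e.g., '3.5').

Answer: 6 8 10 8 10 16 17 19.5 22

Derivation:
Step 1: insert 6 -> lo=[6] (size 1, max 6) hi=[] (size 0) -> median=6
Step 2: insert 10 -> lo=[6] (size 1, max 6) hi=[10] (size 1, min 10) -> median=8
Step 3: insert 41 -> lo=[6, 10] (size 2, max 10) hi=[41] (size 1, min 41) -> median=10
Step 4: insert 2 -> lo=[2, 6] (size 2, max 6) hi=[10, 41] (size 2, min 10) -> median=8
Step 5: insert 22 -> lo=[2, 6, 10] (size 3, max 10) hi=[22, 41] (size 2, min 22) -> median=10
Step 6: insert 35 -> lo=[2, 6, 10] (size 3, max 10) hi=[22, 35, 41] (size 3, min 22) -> median=16
Step 7: insert 17 -> lo=[2, 6, 10, 17] (size 4, max 17) hi=[22, 35, 41] (size 3, min 22) -> median=17
Step 8: insert 23 -> lo=[2, 6, 10, 17] (size 4, max 17) hi=[22, 23, 35, 41] (size 4, min 22) -> median=19.5
Step 9: insert 31 -> lo=[2, 6, 10, 17, 22] (size 5, max 22) hi=[23, 31, 35, 41] (size 4, min 23) -> median=22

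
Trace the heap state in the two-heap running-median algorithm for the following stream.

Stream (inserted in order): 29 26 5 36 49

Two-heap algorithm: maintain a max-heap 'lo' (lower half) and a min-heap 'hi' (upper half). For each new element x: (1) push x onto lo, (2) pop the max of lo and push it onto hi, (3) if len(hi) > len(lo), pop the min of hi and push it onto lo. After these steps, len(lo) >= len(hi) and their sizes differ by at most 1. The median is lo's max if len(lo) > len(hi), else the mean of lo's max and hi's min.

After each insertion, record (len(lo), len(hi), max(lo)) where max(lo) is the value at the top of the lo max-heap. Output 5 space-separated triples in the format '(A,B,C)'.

Step 1: insert 29 -> lo=[29] hi=[] -> (len(lo)=1, len(hi)=0, max(lo)=29)
Step 2: insert 26 -> lo=[26] hi=[29] -> (len(lo)=1, len(hi)=1, max(lo)=26)
Step 3: insert 5 -> lo=[5, 26] hi=[29] -> (len(lo)=2, len(hi)=1, max(lo)=26)
Step 4: insert 36 -> lo=[5, 26] hi=[29, 36] -> (len(lo)=2, len(hi)=2, max(lo)=26)
Step 5: insert 49 -> lo=[5, 26, 29] hi=[36, 49] -> (len(lo)=3, len(hi)=2, max(lo)=29)

Answer: (1,0,29) (1,1,26) (2,1,26) (2,2,26) (3,2,29)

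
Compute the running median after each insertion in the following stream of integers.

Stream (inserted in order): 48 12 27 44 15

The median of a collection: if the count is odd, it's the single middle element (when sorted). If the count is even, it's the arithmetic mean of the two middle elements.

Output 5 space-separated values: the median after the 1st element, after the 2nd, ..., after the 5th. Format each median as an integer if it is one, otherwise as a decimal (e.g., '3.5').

Step 1: insert 48 -> lo=[48] (size 1, max 48) hi=[] (size 0) -> median=48
Step 2: insert 12 -> lo=[12] (size 1, max 12) hi=[48] (size 1, min 48) -> median=30
Step 3: insert 27 -> lo=[12, 27] (size 2, max 27) hi=[48] (size 1, min 48) -> median=27
Step 4: insert 44 -> lo=[12, 27] (size 2, max 27) hi=[44, 48] (size 2, min 44) -> median=35.5
Step 5: insert 15 -> lo=[12, 15, 27] (size 3, max 27) hi=[44, 48] (size 2, min 44) -> median=27

Answer: 48 30 27 35.5 27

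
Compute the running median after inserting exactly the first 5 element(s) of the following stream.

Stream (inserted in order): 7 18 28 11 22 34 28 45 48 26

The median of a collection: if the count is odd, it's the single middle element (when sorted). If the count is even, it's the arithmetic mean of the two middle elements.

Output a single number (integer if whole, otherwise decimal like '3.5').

Answer: 18

Derivation:
Step 1: insert 7 -> lo=[7] (size 1, max 7) hi=[] (size 0) -> median=7
Step 2: insert 18 -> lo=[7] (size 1, max 7) hi=[18] (size 1, min 18) -> median=12.5
Step 3: insert 28 -> lo=[7, 18] (size 2, max 18) hi=[28] (size 1, min 28) -> median=18
Step 4: insert 11 -> lo=[7, 11] (size 2, max 11) hi=[18, 28] (size 2, min 18) -> median=14.5
Step 5: insert 22 -> lo=[7, 11, 18] (size 3, max 18) hi=[22, 28] (size 2, min 22) -> median=18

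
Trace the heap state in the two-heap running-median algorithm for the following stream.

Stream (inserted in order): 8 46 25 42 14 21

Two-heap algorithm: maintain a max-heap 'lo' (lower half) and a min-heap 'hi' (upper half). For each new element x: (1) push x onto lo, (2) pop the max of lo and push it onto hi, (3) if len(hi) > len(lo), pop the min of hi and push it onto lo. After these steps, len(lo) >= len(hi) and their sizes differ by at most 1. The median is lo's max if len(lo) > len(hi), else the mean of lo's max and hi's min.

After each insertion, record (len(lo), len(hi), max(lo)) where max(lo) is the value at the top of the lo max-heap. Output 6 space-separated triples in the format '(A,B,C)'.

Answer: (1,0,8) (1,1,8) (2,1,25) (2,2,25) (3,2,25) (3,3,21)

Derivation:
Step 1: insert 8 -> lo=[8] hi=[] -> (len(lo)=1, len(hi)=0, max(lo)=8)
Step 2: insert 46 -> lo=[8] hi=[46] -> (len(lo)=1, len(hi)=1, max(lo)=8)
Step 3: insert 25 -> lo=[8, 25] hi=[46] -> (len(lo)=2, len(hi)=1, max(lo)=25)
Step 4: insert 42 -> lo=[8, 25] hi=[42, 46] -> (len(lo)=2, len(hi)=2, max(lo)=25)
Step 5: insert 14 -> lo=[8, 14, 25] hi=[42, 46] -> (len(lo)=3, len(hi)=2, max(lo)=25)
Step 6: insert 21 -> lo=[8, 14, 21] hi=[25, 42, 46] -> (len(lo)=3, len(hi)=3, max(lo)=21)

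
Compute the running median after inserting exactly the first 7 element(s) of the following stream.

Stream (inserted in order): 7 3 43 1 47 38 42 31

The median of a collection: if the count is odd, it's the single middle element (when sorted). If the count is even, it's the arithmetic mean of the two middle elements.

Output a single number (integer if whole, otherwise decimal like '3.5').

Step 1: insert 7 -> lo=[7] (size 1, max 7) hi=[] (size 0) -> median=7
Step 2: insert 3 -> lo=[3] (size 1, max 3) hi=[7] (size 1, min 7) -> median=5
Step 3: insert 43 -> lo=[3, 7] (size 2, max 7) hi=[43] (size 1, min 43) -> median=7
Step 4: insert 1 -> lo=[1, 3] (size 2, max 3) hi=[7, 43] (size 2, min 7) -> median=5
Step 5: insert 47 -> lo=[1, 3, 7] (size 3, max 7) hi=[43, 47] (size 2, min 43) -> median=7
Step 6: insert 38 -> lo=[1, 3, 7] (size 3, max 7) hi=[38, 43, 47] (size 3, min 38) -> median=22.5
Step 7: insert 42 -> lo=[1, 3, 7, 38] (size 4, max 38) hi=[42, 43, 47] (size 3, min 42) -> median=38

Answer: 38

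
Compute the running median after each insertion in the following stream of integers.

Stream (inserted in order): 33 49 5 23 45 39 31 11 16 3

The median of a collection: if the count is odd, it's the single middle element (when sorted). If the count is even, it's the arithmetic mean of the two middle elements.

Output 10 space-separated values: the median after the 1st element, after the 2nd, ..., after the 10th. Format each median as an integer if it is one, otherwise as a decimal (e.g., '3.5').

Step 1: insert 33 -> lo=[33] (size 1, max 33) hi=[] (size 0) -> median=33
Step 2: insert 49 -> lo=[33] (size 1, max 33) hi=[49] (size 1, min 49) -> median=41
Step 3: insert 5 -> lo=[5, 33] (size 2, max 33) hi=[49] (size 1, min 49) -> median=33
Step 4: insert 23 -> lo=[5, 23] (size 2, max 23) hi=[33, 49] (size 2, min 33) -> median=28
Step 5: insert 45 -> lo=[5, 23, 33] (size 3, max 33) hi=[45, 49] (size 2, min 45) -> median=33
Step 6: insert 39 -> lo=[5, 23, 33] (size 3, max 33) hi=[39, 45, 49] (size 3, min 39) -> median=36
Step 7: insert 31 -> lo=[5, 23, 31, 33] (size 4, max 33) hi=[39, 45, 49] (size 3, min 39) -> median=33
Step 8: insert 11 -> lo=[5, 11, 23, 31] (size 4, max 31) hi=[33, 39, 45, 49] (size 4, min 33) -> median=32
Step 9: insert 16 -> lo=[5, 11, 16, 23, 31] (size 5, max 31) hi=[33, 39, 45, 49] (size 4, min 33) -> median=31
Step 10: insert 3 -> lo=[3, 5, 11, 16, 23] (size 5, max 23) hi=[31, 33, 39, 45, 49] (size 5, min 31) -> median=27

Answer: 33 41 33 28 33 36 33 32 31 27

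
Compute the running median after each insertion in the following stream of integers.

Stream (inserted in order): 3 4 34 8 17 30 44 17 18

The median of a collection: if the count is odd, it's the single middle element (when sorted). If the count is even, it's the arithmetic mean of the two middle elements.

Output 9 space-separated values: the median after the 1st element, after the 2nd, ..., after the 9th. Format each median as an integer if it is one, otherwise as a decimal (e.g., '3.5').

Answer: 3 3.5 4 6 8 12.5 17 17 17

Derivation:
Step 1: insert 3 -> lo=[3] (size 1, max 3) hi=[] (size 0) -> median=3
Step 2: insert 4 -> lo=[3] (size 1, max 3) hi=[4] (size 1, min 4) -> median=3.5
Step 3: insert 34 -> lo=[3, 4] (size 2, max 4) hi=[34] (size 1, min 34) -> median=4
Step 4: insert 8 -> lo=[3, 4] (size 2, max 4) hi=[8, 34] (size 2, min 8) -> median=6
Step 5: insert 17 -> lo=[3, 4, 8] (size 3, max 8) hi=[17, 34] (size 2, min 17) -> median=8
Step 6: insert 30 -> lo=[3, 4, 8] (size 3, max 8) hi=[17, 30, 34] (size 3, min 17) -> median=12.5
Step 7: insert 44 -> lo=[3, 4, 8, 17] (size 4, max 17) hi=[30, 34, 44] (size 3, min 30) -> median=17
Step 8: insert 17 -> lo=[3, 4, 8, 17] (size 4, max 17) hi=[17, 30, 34, 44] (size 4, min 17) -> median=17
Step 9: insert 18 -> lo=[3, 4, 8, 17, 17] (size 5, max 17) hi=[18, 30, 34, 44] (size 4, min 18) -> median=17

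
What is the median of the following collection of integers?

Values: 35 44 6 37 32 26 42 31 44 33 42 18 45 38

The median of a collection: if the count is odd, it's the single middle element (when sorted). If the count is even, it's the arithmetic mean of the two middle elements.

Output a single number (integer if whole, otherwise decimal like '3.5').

Step 1: insert 35 -> lo=[35] (size 1, max 35) hi=[] (size 0) -> median=35
Step 2: insert 44 -> lo=[35] (size 1, max 35) hi=[44] (size 1, min 44) -> median=39.5
Step 3: insert 6 -> lo=[6, 35] (size 2, max 35) hi=[44] (size 1, min 44) -> median=35
Step 4: insert 37 -> lo=[6, 35] (size 2, max 35) hi=[37, 44] (size 2, min 37) -> median=36
Step 5: insert 32 -> lo=[6, 32, 35] (size 3, max 35) hi=[37, 44] (size 2, min 37) -> median=35
Step 6: insert 26 -> lo=[6, 26, 32] (size 3, max 32) hi=[35, 37, 44] (size 3, min 35) -> median=33.5
Step 7: insert 42 -> lo=[6, 26, 32, 35] (size 4, max 35) hi=[37, 42, 44] (size 3, min 37) -> median=35
Step 8: insert 31 -> lo=[6, 26, 31, 32] (size 4, max 32) hi=[35, 37, 42, 44] (size 4, min 35) -> median=33.5
Step 9: insert 44 -> lo=[6, 26, 31, 32, 35] (size 5, max 35) hi=[37, 42, 44, 44] (size 4, min 37) -> median=35
Step 10: insert 33 -> lo=[6, 26, 31, 32, 33] (size 5, max 33) hi=[35, 37, 42, 44, 44] (size 5, min 35) -> median=34
Step 11: insert 42 -> lo=[6, 26, 31, 32, 33, 35] (size 6, max 35) hi=[37, 42, 42, 44, 44] (size 5, min 37) -> median=35
Step 12: insert 18 -> lo=[6, 18, 26, 31, 32, 33] (size 6, max 33) hi=[35, 37, 42, 42, 44, 44] (size 6, min 35) -> median=34
Step 13: insert 45 -> lo=[6, 18, 26, 31, 32, 33, 35] (size 7, max 35) hi=[37, 42, 42, 44, 44, 45] (size 6, min 37) -> median=35
Step 14: insert 38 -> lo=[6, 18, 26, 31, 32, 33, 35] (size 7, max 35) hi=[37, 38, 42, 42, 44, 44, 45] (size 7, min 37) -> median=36

Answer: 36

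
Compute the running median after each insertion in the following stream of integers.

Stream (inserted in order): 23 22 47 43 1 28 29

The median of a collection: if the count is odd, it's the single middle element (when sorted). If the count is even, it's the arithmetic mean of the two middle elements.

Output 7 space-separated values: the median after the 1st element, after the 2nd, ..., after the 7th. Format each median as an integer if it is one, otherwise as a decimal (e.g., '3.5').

Step 1: insert 23 -> lo=[23] (size 1, max 23) hi=[] (size 0) -> median=23
Step 2: insert 22 -> lo=[22] (size 1, max 22) hi=[23] (size 1, min 23) -> median=22.5
Step 3: insert 47 -> lo=[22, 23] (size 2, max 23) hi=[47] (size 1, min 47) -> median=23
Step 4: insert 43 -> lo=[22, 23] (size 2, max 23) hi=[43, 47] (size 2, min 43) -> median=33
Step 5: insert 1 -> lo=[1, 22, 23] (size 3, max 23) hi=[43, 47] (size 2, min 43) -> median=23
Step 6: insert 28 -> lo=[1, 22, 23] (size 3, max 23) hi=[28, 43, 47] (size 3, min 28) -> median=25.5
Step 7: insert 29 -> lo=[1, 22, 23, 28] (size 4, max 28) hi=[29, 43, 47] (size 3, min 29) -> median=28

Answer: 23 22.5 23 33 23 25.5 28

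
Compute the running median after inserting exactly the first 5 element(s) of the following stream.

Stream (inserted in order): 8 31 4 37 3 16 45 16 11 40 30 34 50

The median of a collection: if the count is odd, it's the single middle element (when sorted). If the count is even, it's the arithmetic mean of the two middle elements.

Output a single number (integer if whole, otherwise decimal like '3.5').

Answer: 8

Derivation:
Step 1: insert 8 -> lo=[8] (size 1, max 8) hi=[] (size 0) -> median=8
Step 2: insert 31 -> lo=[8] (size 1, max 8) hi=[31] (size 1, min 31) -> median=19.5
Step 3: insert 4 -> lo=[4, 8] (size 2, max 8) hi=[31] (size 1, min 31) -> median=8
Step 4: insert 37 -> lo=[4, 8] (size 2, max 8) hi=[31, 37] (size 2, min 31) -> median=19.5
Step 5: insert 3 -> lo=[3, 4, 8] (size 3, max 8) hi=[31, 37] (size 2, min 31) -> median=8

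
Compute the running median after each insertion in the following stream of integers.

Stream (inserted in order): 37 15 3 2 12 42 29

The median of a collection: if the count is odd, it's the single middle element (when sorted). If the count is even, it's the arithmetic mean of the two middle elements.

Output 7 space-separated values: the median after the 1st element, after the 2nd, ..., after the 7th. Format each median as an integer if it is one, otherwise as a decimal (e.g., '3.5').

Answer: 37 26 15 9 12 13.5 15

Derivation:
Step 1: insert 37 -> lo=[37] (size 1, max 37) hi=[] (size 0) -> median=37
Step 2: insert 15 -> lo=[15] (size 1, max 15) hi=[37] (size 1, min 37) -> median=26
Step 3: insert 3 -> lo=[3, 15] (size 2, max 15) hi=[37] (size 1, min 37) -> median=15
Step 4: insert 2 -> lo=[2, 3] (size 2, max 3) hi=[15, 37] (size 2, min 15) -> median=9
Step 5: insert 12 -> lo=[2, 3, 12] (size 3, max 12) hi=[15, 37] (size 2, min 15) -> median=12
Step 6: insert 42 -> lo=[2, 3, 12] (size 3, max 12) hi=[15, 37, 42] (size 3, min 15) -> median=13.5
Step 7: insert 29 -> lo=[2, 3, 12, 15] (size 4, max 15) hi=[29, 37, 42] (size 3, min 29) -> median=15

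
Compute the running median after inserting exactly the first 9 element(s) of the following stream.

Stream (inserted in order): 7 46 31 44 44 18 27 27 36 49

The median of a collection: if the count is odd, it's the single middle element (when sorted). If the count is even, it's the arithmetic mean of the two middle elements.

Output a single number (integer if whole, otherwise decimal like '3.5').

Step 1: insert 7 -> lo=[7] (size 1, max 7) hi=[] (size 0) -> median=7
Step 2: insert 46 -> lo=[7] (size 1, max 7) hi=[46] (size 1, min 46) -> median=26.5
Step 3: insert 31 -> lo=[7, 31] (size 2, max 31) hi=[46] (size 1, min 46) -> median=31
Step 4: insert 44 -> lo=[7, 31] (size 2, max 31) hi=[44, 46] (size 2, min 44) -> median=37.5
Step 5: insert 44 -> lo=[7, 31, 44] (size 3, max 44) hi=[44, 46] (size 2, min 44) -> median=44
Step 6: insert 18 -> lo=[7, 18, 31] (size 3, max 31) hi=[44, 44, 46] (size 3, min 44) -> median=37.5
Step 7: insert 27 -> lo=[7, 18, 27, 31] (size 4, max 31) hi=[44, 44, 46] (size 3, min 44) -> median=31
Step 8: insert 27 -> lo=[7, 18, 27, 27] (size 4, max 27) hi=[31, 44, 44, 46] (size 4, min 31) -> median=29
Step 9: insert 36 -> lo=[7, 18, 27, 27, 31] (size 5, max 31) hi=[36, 44, 44, 46] (size 4, min 36) -> median=31

Answer: 31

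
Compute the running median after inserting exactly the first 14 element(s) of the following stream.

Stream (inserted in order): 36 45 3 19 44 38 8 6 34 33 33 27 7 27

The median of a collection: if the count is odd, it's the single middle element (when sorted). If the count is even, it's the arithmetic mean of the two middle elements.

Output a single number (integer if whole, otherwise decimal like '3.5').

Answer: 30

Derivation:
Step 1: insert 36 -> lo=[36] (size 1, max 36) hi=[] (size 0) -> median=36
Step 2: insert 45 -> lo=[36] (size 1, max 36) hi=[45] (size 1, min 45) -> median=40.5
Step 3: insert 3 -> lo=[3, 36] (size 2, max 36) hi=[45] (size 1, min 45) -> median=36
Step 4: insert 19 -> lo=[3, 19] (size 2, max 19) hi=[36, 45] (size 2, min 36) -> median=27.5
Step 5: insert 44 -> lo=[3, 19, 36] (size 3, max 36) hi=[44, 45] (size 2, min 44) -> median=36
Step 6: insert 38 -> lo=[3, 19, 36] (size 3, max 36) hi=[38, 44, 45] (size 3, min 38) -> median=37
Step 7: insert 8 -> lo=[3, 8, 19, 36] (size 4, max 36) hi=[38, 44, 45] (size 3, min 38) -> median=36
Step 8: insert 6 -> lo=[3, 6, 8, 19] (size 4, max 19) hi=[36, 38, 44, 45] (size 4, min 36) -> median=27.5
Step 9: insert 34 -> lo=[3, 6, 8, 19, 34] (size 5, max 34) hi=[36, 38, 44, 45] (size 4, min 36) -> median=34
Step 10: insert 33 -> lo=[3, 6, 8, 19, 33] (size 5, max 33) hi=[34, 36, 38, 44, 45] (size 5, min 34) -> median=33.5
Step 11: insert 33 -> lo=[3, 6, 8, 19, 33, 33] (size 6, max 33) hi=[34, 36, 38, 44, 45] (size 5, min 34) -> median=33
Step 12: insert 27 -> lo=[3, 6, 8, 19, 27, 33] (size 6, max 33) hi=[33, 34, 36, 38, 44, 45] (size 6, min 33) -> median=33
Step 13: insert 7 -> lo=[3, 6, 7, 8, 19, 27, 33] (size 7, max 33) hi=[33, 34, 36, 38, 44, 45] (size 6, min 33) -> median=33
Step 14: insert 27 -> lo=[3, 6, 7, 8, 19, 27, 27] (size 7, max 27) hi=[33, 33, 34, 36, 38, 44, 45] (size 7, min 33) -> median=30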